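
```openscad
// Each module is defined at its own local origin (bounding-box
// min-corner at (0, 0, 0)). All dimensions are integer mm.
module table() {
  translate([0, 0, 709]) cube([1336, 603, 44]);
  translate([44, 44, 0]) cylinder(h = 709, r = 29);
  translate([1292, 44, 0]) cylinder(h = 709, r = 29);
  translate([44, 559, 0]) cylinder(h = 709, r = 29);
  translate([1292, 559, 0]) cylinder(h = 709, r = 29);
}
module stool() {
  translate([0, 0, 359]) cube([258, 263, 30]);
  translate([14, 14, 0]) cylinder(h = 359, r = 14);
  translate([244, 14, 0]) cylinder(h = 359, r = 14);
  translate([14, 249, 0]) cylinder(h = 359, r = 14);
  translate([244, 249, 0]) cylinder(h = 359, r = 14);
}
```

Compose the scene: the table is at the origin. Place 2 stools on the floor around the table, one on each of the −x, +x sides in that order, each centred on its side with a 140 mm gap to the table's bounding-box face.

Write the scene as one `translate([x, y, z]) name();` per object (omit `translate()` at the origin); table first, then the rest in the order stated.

table();
translate([-398, 170, 0]) stool();
translate([1476, 170, 0]) stool();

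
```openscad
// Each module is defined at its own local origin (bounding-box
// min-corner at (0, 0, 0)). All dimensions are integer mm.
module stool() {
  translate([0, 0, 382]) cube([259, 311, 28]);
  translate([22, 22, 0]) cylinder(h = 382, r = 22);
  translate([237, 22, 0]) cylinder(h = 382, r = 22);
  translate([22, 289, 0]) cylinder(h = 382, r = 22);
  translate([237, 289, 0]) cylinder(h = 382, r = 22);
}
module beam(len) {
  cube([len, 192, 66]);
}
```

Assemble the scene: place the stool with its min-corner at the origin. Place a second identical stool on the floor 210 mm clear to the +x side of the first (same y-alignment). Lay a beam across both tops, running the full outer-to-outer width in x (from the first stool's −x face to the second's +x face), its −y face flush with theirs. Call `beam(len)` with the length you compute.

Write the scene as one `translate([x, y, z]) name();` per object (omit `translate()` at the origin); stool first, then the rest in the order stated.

stool();
translate([469, 0, 0]) stool();
translate([0, 0, 410]) beam(728);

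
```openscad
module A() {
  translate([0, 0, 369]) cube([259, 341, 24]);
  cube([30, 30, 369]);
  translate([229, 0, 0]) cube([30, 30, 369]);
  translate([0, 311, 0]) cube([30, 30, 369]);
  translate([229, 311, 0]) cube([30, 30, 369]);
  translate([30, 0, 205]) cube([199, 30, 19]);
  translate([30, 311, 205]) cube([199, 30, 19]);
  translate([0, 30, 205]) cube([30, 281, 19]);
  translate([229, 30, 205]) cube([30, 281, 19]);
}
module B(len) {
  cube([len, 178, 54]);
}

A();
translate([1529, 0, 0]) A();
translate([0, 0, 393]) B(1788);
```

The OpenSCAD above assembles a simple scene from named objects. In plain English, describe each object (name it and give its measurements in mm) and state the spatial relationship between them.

A is a four-legged stool. The seat is 259×341 mm, 24 mm thick, top at z = 393 mm. It stands on four square legs, each 30×30 mm in cross-section, from z = 0 to the seat underside, each flush with a corner of the seat. Four stretchers, 30 mm wide and 19 mm tall, connect adjacent legs with their undersides at z = 205 mm, each running between the inner faces of the legs it joins and aligned with the legs' outer faces on the other axis.

B is a rectangular beam 1788 mm long (x), 178 mm deep (y), 54 mm thick (z).

The beam spans the tops of two stools placed 1270 mm apart, resting at z = 393 mm.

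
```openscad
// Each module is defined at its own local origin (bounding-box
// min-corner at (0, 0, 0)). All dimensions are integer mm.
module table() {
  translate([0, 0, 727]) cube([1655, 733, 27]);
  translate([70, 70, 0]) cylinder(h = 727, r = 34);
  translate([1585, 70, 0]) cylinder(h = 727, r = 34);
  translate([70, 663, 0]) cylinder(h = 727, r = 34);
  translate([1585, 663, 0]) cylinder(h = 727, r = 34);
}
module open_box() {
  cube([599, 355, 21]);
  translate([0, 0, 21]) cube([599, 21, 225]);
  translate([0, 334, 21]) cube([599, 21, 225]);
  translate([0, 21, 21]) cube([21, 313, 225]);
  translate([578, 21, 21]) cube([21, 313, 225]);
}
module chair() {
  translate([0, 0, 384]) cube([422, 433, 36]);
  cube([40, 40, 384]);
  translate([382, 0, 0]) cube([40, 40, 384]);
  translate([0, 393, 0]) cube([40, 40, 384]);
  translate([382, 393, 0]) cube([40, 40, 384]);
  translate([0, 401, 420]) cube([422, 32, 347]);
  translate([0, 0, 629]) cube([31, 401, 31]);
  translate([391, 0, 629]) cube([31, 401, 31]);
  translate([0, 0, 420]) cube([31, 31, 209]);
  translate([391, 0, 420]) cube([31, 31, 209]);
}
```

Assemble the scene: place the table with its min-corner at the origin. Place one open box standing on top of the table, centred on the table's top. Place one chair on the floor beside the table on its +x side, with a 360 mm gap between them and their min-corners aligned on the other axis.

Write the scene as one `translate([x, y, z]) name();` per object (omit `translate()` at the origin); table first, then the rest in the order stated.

table();
translate([528, 189, 754]) open_box();
translate([2015, 0, 0]) chair();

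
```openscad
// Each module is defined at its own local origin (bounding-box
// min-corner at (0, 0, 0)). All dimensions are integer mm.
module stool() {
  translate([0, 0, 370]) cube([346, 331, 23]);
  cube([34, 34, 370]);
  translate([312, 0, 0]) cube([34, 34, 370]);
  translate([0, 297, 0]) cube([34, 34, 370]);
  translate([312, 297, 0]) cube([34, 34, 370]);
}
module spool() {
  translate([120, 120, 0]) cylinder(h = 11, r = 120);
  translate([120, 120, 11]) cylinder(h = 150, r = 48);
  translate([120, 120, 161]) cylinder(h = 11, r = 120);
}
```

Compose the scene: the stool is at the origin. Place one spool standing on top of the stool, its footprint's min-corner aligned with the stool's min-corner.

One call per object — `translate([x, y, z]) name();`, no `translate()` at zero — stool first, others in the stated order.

stool();
translate([0, 0, 393]) spool();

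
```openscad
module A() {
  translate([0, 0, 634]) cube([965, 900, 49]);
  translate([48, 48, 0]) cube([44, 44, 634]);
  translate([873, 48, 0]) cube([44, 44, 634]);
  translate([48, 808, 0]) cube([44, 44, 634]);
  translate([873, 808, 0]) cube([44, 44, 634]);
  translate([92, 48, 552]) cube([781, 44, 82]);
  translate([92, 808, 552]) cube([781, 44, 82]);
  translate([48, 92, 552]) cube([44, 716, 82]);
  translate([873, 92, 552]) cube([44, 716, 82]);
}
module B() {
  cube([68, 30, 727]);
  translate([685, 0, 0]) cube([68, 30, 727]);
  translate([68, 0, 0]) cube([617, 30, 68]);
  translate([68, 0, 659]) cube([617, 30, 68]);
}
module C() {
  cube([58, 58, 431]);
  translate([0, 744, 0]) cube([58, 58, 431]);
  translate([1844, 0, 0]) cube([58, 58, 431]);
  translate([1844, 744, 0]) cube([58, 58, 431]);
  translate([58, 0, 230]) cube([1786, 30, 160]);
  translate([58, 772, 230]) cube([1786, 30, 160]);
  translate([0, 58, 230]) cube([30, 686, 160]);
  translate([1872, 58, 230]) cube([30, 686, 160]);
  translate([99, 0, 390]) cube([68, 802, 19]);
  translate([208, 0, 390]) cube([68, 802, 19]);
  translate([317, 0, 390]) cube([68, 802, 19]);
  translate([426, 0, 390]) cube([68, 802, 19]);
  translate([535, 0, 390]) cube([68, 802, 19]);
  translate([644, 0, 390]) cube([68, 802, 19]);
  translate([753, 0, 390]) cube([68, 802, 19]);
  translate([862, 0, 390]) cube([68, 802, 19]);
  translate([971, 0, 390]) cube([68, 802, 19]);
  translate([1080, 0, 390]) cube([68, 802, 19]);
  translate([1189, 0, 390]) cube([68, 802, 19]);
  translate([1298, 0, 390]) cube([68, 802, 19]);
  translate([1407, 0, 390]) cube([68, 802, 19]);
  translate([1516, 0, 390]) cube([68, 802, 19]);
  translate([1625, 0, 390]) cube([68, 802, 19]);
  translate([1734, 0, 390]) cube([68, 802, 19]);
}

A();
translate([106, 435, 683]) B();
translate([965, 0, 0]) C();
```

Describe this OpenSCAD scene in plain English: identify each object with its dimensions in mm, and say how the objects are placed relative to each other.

A is a table with a 965×900 mm rectangular top, 49 mm thick, top surface at z = 683 mm, supported by four 44×44 mm square legs, each inset 48 mm from the nearest pair of top edges, running from the floor. Four apron rails, 44 mm thick and 82 mm tall, run between adjacent legs with their top edges flush with the underside of the top and their outer faces flush with the legs' outer faces.

B is a rectangular picture frame lying in the x–z plane (depth along y). The opening is 617 mm wide (x) by 591 mm tall (z), surrounded by a border 68 mm wide on all four sides. The frame is 30 mm deep and is made of two full-height vertical stiles with two horizontal rails fitted between them.

C is a bed frame 1902 mm long (x) by 802 mm wide (y). Four 58×58 mm corner posts, 431 mm tall, at the corners of the footprint. Four rails of 30 mm thickness and 160 mm height run between adjacent posts with their undersides at z = 230 mm, their outer faces flush with the outside of the frame (the two x-running rails run between the posts' inner faces; the two y-running rails run between the posts' inner faces). 16 slats, each 68 mm wide (x) and 19 mm thick, lie across the top of the two x-running rails, running the full 802 mm width of the frame in y; the slats are evenly spaced along x between the inner faces of the end posts with equal gaps (rounded down to the nearest mm) at the −x end and between each pair — any rounding remainder accumulates at the +x end.

The picture frame is on top of the table, centred. The bed frame is against the table's +x side, with their −y faces flush.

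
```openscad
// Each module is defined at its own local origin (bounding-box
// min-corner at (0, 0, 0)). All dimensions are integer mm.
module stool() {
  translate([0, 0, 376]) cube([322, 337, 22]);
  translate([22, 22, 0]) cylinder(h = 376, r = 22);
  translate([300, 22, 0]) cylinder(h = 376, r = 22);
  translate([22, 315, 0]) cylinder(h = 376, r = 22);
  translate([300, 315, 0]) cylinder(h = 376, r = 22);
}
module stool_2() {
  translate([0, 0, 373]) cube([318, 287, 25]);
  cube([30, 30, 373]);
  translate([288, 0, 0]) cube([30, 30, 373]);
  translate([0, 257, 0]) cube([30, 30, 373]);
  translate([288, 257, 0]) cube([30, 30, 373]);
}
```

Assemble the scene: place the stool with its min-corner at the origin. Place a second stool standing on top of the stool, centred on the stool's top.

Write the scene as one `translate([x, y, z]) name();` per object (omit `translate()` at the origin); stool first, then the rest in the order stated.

stool();
translate([2, 25, 398]) stool_2();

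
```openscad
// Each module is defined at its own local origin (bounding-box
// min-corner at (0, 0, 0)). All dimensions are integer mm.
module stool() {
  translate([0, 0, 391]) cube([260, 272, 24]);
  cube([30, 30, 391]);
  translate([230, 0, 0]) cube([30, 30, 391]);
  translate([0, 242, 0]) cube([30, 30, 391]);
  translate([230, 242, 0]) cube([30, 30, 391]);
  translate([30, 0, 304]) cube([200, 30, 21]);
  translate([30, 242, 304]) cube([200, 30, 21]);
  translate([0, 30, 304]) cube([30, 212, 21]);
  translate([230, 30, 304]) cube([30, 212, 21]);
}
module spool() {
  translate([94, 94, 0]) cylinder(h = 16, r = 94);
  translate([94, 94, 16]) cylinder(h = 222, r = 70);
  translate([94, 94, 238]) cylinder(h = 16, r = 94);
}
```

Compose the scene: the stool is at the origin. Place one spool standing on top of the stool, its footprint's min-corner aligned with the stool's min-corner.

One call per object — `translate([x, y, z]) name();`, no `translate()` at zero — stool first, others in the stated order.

stool();
translate([0, 0, 415]) spool();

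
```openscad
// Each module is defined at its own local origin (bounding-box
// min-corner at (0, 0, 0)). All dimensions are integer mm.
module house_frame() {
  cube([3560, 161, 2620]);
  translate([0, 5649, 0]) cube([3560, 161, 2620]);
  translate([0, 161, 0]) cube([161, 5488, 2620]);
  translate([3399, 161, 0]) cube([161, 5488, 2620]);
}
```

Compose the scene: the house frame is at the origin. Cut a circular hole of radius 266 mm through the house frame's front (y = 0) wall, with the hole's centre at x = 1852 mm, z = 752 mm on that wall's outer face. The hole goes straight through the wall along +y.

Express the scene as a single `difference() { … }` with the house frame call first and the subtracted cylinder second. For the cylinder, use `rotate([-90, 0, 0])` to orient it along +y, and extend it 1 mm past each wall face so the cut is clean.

difference() {
  house_frame();
  translate([1852, -1, 752]) rotate([-90, 0, 0]) cylinder(h = 163, r = 266);
}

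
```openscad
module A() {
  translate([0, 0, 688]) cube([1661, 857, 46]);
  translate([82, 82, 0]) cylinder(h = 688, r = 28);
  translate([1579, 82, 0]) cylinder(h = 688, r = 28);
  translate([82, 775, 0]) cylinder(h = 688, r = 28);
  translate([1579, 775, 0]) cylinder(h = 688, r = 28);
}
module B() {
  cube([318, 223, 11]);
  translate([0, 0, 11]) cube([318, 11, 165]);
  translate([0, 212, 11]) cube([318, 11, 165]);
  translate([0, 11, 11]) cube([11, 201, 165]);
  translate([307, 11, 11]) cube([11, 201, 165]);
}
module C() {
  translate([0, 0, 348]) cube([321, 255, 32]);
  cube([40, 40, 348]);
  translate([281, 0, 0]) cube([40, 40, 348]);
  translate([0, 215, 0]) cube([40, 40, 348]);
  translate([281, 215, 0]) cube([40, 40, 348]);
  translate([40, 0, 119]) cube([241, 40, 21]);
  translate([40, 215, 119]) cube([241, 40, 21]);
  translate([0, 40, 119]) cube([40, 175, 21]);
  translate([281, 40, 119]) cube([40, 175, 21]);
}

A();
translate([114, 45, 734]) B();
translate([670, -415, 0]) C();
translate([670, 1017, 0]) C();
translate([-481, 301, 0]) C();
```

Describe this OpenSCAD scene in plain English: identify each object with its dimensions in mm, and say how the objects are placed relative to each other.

A is a rectangular dining table. The top is 1661×857×46 mm with its upper surface at z = 734 mm. It stands on four round legs of 56 mm diameter, each leg's bounding box inset 54 mm from the nearest pair of top edges, running from the floor to the underside of the top.

B is an open storage box with external size 318×223×176 mm and wall thickness 11 mm (the base is also 11 mm thick). The base covers the whole footprint; the four walls stand on the base, with the y-facing walls full-width and the x-facing walls fitting between their inner faces.

C is a four-legged stool. The seat is a 321×255×32 mm slab whose top surface is at z = 380 mm; four square legs, each 40×40 mm in cross-section, run from the floor (z = 0) to the underside of the seat, each flush with a corner of the seat. Four stretchers, 40 mm wide and 21 mm tall, connect adjacent legs with their undersides at z = 119 mm, each running between the inner faces of the legs it joins and aligned with the legs' outer faces on the other axis.

The open box is on top of the table. Three stools sit around the table at the −y, +y, −x sides.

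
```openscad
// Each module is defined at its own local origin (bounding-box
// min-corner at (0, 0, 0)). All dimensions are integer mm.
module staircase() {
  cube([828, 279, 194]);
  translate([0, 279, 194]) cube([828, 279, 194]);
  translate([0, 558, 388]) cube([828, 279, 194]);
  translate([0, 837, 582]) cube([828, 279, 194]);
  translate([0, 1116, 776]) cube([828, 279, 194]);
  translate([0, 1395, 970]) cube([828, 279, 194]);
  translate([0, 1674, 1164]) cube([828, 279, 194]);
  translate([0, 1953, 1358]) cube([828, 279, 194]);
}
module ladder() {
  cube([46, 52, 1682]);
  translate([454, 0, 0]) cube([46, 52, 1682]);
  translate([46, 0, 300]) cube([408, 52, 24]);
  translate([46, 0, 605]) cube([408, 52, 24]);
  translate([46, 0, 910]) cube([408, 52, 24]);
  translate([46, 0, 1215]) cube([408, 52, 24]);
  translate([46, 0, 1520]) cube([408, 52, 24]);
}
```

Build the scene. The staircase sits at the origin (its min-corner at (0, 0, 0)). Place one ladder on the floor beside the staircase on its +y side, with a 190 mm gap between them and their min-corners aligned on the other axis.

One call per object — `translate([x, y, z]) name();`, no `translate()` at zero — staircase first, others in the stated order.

staircase();
translate([0, 2422, 0]) ladder();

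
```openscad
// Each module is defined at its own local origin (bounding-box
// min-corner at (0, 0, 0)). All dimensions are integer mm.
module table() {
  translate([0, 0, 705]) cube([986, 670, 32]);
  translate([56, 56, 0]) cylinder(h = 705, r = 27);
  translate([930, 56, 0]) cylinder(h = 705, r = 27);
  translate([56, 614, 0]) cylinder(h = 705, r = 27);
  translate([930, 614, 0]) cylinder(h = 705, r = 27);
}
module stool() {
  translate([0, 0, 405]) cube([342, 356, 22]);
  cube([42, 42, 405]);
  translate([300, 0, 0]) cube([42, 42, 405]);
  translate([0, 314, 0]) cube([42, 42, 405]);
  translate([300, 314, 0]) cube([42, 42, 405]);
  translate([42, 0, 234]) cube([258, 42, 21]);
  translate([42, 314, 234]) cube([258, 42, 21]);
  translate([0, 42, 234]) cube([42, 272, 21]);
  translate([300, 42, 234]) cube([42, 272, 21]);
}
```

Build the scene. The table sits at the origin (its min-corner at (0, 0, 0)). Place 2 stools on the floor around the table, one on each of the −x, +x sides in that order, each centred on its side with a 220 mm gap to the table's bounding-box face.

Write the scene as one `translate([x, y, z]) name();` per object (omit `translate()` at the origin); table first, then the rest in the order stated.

table();
translate([-562, 157, 0]) stool();
translate([1206, 157, 0]) stool();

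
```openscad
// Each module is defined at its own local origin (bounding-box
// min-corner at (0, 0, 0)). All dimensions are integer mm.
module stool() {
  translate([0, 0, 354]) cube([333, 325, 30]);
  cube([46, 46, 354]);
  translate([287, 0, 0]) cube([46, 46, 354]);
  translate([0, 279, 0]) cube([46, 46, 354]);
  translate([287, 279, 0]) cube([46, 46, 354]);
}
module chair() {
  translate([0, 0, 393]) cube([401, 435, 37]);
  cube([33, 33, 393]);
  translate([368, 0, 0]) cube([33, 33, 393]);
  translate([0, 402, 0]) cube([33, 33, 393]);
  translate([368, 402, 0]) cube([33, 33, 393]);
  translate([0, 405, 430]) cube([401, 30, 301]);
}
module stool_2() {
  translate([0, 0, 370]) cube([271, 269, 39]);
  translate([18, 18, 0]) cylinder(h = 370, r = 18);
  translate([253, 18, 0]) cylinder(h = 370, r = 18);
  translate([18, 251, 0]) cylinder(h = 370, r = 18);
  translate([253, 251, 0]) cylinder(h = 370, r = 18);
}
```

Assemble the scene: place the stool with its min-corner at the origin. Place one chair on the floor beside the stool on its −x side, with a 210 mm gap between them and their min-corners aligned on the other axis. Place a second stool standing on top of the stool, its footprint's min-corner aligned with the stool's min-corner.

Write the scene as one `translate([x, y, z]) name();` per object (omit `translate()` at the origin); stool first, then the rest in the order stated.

stool();
translate([-611, 0, 0]) chair();
translate([0, 0, 384]) stool_2();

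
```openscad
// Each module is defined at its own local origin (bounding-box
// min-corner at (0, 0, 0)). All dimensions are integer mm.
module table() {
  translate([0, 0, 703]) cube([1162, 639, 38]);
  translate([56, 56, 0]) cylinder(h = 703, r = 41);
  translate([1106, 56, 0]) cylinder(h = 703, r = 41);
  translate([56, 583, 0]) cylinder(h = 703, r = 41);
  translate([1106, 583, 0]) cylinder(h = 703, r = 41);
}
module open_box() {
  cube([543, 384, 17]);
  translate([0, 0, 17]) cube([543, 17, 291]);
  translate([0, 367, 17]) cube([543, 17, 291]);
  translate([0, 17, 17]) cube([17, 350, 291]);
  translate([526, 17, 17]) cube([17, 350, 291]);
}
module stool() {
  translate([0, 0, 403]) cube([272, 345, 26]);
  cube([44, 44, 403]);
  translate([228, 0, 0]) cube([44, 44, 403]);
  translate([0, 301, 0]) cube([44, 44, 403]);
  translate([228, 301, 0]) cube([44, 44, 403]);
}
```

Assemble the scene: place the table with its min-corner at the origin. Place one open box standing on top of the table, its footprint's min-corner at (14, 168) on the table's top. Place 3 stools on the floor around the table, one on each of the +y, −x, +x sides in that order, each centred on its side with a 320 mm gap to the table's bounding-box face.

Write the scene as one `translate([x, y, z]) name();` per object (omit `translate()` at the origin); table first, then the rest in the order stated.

table();
translate([14, 168, 741]) open_box();
translate([445, 959, 0]) stool();
translate([-592, 147, 0]) stool();
translate([1482, 147, 0]) stool();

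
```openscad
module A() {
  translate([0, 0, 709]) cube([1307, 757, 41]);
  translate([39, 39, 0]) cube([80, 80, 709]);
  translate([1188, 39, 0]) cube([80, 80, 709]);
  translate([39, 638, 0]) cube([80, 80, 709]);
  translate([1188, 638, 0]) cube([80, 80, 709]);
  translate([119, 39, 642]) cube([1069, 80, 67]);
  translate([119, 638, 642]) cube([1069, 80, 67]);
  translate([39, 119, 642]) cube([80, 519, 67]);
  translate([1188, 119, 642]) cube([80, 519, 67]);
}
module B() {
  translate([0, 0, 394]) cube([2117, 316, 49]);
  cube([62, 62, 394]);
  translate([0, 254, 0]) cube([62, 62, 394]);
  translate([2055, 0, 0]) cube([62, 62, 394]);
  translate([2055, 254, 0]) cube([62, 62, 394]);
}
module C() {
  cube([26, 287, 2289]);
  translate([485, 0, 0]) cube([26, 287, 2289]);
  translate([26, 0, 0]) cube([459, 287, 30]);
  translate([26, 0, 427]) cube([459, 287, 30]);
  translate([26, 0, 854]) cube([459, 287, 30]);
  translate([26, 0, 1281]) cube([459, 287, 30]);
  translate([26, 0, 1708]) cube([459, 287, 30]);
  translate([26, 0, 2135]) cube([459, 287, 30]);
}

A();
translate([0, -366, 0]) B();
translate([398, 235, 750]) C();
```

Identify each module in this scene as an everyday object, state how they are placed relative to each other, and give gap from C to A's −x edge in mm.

A is a table. B is a bench. C is a bookshelf. The bench is on the floor beside the table on its −y side. The bookshelf is on top of the table, centred. The gap from the bookshelf to the table's −x edge is 398 mm.

The bookshelf's min-x is at 398; the table's min-x is 0; gap = 398 mm.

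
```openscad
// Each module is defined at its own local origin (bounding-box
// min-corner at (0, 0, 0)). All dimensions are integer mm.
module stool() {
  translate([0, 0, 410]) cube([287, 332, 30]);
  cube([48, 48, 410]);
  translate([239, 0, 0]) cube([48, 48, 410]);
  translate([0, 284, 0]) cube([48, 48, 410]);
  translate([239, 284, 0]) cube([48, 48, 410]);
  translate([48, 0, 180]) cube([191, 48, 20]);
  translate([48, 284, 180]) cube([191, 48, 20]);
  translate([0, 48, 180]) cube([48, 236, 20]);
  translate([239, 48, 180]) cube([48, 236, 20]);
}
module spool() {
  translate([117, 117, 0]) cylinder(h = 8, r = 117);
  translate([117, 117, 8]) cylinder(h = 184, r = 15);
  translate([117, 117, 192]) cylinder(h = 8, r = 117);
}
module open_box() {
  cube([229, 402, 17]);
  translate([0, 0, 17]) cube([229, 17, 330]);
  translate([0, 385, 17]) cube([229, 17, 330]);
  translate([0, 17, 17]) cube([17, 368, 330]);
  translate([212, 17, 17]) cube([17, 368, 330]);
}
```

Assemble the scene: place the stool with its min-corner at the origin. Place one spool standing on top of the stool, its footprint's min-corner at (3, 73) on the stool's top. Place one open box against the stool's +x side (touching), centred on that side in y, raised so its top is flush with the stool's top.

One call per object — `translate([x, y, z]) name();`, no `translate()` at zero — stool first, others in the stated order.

stool();
translate([3, 73, 440]) spool();
translate([287, -35, 93]) open_box();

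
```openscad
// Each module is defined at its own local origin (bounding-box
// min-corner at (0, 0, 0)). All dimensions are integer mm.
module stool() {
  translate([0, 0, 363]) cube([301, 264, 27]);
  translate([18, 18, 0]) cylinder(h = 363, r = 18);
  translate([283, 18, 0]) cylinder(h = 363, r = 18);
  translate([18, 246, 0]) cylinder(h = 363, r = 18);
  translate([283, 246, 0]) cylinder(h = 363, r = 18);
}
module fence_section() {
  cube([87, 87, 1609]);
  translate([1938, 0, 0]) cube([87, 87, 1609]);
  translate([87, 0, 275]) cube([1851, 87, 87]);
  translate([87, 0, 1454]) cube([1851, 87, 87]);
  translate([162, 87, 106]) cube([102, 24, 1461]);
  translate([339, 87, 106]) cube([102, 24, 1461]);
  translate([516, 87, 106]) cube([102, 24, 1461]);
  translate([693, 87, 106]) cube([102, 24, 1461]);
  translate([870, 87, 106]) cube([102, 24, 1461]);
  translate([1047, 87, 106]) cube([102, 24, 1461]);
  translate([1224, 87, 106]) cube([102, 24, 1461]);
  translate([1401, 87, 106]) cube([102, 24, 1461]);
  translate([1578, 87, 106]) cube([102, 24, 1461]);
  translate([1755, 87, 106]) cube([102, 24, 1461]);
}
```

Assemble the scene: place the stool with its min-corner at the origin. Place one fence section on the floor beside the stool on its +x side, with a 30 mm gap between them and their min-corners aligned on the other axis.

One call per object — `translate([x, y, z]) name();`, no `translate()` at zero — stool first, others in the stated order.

stool();
translate([331, 0, 0]) fence_section();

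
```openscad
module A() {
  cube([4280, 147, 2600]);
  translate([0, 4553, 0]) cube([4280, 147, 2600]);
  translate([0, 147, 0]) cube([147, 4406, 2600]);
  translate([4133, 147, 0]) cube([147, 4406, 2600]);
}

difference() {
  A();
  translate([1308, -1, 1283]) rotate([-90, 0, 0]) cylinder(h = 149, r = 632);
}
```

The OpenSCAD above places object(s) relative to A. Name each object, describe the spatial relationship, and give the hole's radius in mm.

A is a house frame. The house frame has a circular hole through its front wall. The hole's radius is 632 mm.

The subtracted cylinder has r = 632 mm.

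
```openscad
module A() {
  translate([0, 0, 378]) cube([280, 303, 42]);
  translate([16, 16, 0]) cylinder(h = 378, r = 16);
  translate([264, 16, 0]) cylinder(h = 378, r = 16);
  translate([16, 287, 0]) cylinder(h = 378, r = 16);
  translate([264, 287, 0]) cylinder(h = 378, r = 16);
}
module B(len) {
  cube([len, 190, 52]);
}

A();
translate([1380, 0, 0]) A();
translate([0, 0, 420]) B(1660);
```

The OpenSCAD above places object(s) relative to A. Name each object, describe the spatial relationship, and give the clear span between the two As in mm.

A is a stool. B is a beam. A beam spans the tops of two stools. The clear span between the two stools is 1100 mm.

Second stool starts at x = 1380; first ends at x = 280; clear span = 1380 − 280 = 1100 mm.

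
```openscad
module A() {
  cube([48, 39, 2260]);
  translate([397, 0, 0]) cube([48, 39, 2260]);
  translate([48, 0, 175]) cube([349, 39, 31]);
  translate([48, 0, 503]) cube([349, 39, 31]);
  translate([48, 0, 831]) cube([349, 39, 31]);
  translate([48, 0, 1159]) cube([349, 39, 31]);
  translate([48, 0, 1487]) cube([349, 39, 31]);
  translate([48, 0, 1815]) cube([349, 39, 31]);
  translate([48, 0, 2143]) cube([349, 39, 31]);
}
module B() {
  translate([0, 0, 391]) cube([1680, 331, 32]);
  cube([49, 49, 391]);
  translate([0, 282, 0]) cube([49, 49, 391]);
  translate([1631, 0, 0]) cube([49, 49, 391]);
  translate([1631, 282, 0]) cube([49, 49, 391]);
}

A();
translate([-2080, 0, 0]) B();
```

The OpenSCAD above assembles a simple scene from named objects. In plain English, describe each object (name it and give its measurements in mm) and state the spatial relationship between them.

A is a wooden ladder with two side rails of 48×39 mm section and 2260 mm height, set 445 mm apart overall. Between them run 7 rectangular rungs (39 mm deep, 31 mm thick), front faces flush with the rails' −y face. The bottom of the first rung is 175 mm above the floor and each subsequent rung is 328 mm higher than the one below.

B is a bench: a 1680×331 mm seat slab, 32 mm thick, top at z = 423 mm, on four 49×49 mm square legs flush with the seat corners and standing on z = 0.

The bench is on the floor beside the ladder on its −x side.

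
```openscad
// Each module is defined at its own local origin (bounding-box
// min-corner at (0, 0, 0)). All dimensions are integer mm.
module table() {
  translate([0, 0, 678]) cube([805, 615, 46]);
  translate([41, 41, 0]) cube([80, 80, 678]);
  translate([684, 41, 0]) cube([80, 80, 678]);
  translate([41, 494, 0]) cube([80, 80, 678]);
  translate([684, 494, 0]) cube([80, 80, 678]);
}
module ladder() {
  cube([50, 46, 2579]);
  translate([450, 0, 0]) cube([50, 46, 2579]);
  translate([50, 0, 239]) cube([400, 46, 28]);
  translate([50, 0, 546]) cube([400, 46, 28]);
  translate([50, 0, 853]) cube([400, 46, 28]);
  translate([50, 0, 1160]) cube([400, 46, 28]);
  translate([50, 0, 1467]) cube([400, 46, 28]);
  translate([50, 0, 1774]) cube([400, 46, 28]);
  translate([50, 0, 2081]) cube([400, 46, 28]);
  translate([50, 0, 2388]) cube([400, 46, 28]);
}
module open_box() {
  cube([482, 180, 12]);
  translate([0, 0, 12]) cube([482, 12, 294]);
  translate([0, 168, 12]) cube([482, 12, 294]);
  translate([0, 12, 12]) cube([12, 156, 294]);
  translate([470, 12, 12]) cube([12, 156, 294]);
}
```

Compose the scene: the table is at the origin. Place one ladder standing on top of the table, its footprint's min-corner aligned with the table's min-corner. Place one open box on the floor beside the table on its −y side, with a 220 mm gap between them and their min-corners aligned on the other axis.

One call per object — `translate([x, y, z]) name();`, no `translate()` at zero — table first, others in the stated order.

table();
translate([0, 0, 724]) ladder();
translate([0, -400, 0]) open_box();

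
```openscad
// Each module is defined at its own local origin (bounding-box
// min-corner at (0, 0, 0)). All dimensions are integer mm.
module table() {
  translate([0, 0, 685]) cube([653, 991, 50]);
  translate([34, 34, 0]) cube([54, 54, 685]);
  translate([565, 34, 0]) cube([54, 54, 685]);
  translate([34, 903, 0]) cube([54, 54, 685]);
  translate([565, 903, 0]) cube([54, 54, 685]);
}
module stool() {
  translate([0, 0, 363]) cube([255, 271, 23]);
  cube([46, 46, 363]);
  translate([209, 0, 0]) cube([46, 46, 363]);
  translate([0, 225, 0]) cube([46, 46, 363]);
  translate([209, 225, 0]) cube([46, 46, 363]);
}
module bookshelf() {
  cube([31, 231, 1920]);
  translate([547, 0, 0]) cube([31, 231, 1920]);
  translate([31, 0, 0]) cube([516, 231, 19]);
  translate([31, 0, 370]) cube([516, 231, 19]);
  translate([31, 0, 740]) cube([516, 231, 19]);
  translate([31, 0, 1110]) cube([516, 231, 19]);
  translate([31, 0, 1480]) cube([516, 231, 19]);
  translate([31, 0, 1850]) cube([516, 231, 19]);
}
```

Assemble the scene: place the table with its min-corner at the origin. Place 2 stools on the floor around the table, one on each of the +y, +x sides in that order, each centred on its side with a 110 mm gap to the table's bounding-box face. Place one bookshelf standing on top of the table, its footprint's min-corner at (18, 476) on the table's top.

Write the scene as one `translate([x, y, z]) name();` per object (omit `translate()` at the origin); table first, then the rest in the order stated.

table();
translate([199, 1101, 0]) stool();
translate([763, 360, 0]) stool();
translate([18, 476, 735]) bookshelf();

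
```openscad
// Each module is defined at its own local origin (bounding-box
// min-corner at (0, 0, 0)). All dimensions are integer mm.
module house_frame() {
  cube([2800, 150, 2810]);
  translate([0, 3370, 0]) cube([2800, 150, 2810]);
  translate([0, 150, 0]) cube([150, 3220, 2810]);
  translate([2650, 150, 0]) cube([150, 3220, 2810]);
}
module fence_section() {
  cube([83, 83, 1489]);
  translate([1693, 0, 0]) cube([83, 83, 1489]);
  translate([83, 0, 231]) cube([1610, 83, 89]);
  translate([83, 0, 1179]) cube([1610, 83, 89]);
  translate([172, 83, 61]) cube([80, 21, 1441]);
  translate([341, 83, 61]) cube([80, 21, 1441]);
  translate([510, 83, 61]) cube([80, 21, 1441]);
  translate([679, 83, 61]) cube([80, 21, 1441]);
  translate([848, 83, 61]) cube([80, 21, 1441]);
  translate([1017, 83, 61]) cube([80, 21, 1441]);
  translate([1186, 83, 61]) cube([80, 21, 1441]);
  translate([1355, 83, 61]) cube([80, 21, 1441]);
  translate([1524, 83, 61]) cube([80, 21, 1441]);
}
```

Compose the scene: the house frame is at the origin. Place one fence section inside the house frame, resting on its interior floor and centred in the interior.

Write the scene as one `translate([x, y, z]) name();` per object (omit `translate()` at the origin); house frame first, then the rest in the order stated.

house_frame();
translate([512, 1708, 0]) fence_section();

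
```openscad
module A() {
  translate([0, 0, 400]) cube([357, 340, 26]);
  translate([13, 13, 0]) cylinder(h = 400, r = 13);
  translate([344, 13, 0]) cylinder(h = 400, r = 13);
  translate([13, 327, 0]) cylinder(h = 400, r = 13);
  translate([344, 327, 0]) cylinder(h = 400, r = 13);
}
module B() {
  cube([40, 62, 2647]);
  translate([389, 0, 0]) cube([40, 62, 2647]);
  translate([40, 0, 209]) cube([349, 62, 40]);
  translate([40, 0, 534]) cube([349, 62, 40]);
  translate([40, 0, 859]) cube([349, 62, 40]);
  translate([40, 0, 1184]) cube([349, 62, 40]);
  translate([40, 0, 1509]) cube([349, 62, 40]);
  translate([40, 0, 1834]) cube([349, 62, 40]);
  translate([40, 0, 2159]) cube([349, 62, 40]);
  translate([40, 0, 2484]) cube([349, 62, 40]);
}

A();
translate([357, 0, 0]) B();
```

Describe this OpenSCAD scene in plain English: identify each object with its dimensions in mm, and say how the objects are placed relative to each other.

A is a simple wooden stool: a rectangular seat 357 mm (x) by 340 mm (y), 26 mm thick, top face at z = 426 mm, on four round legs, each 26 mm in diameter. The legs rest on z = 0, each leg's axis is inset half a diameter from the nearest pair of seat edges (so the leg's bounding box is flush with the corner).

B is a straight ladder. Two 40×62 mm vertical rails, 2647 mm tall, stand 429 mm apart (outside-to-outside) with their front faces coplanar on the −y side. 8 rungs, each 62 mm deep and 40 mm tall, span between the inner faces of the rails, front faces flush with the rails. The lowest rung's underside is at z = 209 mm and rungs are spaced 325 mm apart (underside to underside).

The ladder is against the stool's +x side, with their −y faces flush.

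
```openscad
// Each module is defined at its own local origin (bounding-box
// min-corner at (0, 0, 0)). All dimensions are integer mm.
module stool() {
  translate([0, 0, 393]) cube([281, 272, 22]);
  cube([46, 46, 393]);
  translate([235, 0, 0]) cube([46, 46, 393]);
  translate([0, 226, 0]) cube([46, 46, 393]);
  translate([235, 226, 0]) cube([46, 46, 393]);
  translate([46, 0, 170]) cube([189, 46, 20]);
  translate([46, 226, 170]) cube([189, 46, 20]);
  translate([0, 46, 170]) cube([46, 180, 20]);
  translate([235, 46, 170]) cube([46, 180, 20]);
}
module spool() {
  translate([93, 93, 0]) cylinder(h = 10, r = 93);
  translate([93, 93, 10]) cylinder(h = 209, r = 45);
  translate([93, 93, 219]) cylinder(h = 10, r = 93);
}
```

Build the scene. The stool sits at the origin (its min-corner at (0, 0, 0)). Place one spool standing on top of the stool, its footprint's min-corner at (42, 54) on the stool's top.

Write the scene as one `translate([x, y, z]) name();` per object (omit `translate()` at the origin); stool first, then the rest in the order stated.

stool();
translate([42, 54, 415]) spool();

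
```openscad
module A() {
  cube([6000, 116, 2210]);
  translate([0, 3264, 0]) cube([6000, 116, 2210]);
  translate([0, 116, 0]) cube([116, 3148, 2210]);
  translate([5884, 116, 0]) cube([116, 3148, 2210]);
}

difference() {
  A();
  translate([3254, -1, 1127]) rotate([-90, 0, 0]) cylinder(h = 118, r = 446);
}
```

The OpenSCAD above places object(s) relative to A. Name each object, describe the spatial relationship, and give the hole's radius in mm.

The subtracted cylinder has r = 446 mm.

A is a house frame. The house frame has a circular hole through its front wall. The hole's radius is 446 mm.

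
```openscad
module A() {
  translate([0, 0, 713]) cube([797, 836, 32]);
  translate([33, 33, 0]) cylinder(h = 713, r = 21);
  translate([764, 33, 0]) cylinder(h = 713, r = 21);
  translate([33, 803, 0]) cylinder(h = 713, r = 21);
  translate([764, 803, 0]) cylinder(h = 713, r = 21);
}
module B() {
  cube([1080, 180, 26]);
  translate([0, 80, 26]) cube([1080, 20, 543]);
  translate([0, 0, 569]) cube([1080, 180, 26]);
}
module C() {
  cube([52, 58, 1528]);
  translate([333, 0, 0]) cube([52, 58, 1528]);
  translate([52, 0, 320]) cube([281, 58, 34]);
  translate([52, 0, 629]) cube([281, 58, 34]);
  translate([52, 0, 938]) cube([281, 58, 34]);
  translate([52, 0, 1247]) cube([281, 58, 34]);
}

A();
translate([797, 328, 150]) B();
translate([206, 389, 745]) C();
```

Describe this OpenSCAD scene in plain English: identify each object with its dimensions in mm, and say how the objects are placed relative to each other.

A is a table with a 797×836 mm rectangular top, 32 mm thick, top surface at z = 745 mm, supported by four round legs of 42 mm diameter, each leg's bounding box inset 12 mm from the nearest pair of top edges, running from the floor.

B is an I-beam lying along x, 1080 mm long. Overall section height 595 mm. Two flanges 180 mm wide (y) and 26 mm thick, one on the floor and one at the top; a web 20 mm thick runs between them, centred on the flange width.

C is a straight ladder. Two 52×58 mm vertical rails, 1528 mm tall, stand 385 mm apart (outside-to-outside) with their front faces coplanar on the −y side. 4 rungs, each 58 mm deep and 34 mm tall, span between the inner faces of the rails, front faces flush with the rails. The lowest rung's underside is at z = 320 mm and rungs are spaced 309 mm apart (underside to underside).

The I-beam is beside the table with their tops flush at z = 745. The ladder is on top of the table, centred.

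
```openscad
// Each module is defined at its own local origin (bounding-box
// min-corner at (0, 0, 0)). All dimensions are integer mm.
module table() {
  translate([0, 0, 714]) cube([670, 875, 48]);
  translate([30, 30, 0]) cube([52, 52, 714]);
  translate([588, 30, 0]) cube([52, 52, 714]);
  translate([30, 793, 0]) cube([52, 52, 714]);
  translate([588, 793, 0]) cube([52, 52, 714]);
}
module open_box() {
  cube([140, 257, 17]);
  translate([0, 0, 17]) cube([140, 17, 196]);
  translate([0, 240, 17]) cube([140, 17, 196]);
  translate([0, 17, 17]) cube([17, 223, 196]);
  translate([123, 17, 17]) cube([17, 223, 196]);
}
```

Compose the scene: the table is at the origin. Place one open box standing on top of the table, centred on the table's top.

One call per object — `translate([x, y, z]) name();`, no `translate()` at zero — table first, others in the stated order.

table();
translate([265, 309, 762]) open_box();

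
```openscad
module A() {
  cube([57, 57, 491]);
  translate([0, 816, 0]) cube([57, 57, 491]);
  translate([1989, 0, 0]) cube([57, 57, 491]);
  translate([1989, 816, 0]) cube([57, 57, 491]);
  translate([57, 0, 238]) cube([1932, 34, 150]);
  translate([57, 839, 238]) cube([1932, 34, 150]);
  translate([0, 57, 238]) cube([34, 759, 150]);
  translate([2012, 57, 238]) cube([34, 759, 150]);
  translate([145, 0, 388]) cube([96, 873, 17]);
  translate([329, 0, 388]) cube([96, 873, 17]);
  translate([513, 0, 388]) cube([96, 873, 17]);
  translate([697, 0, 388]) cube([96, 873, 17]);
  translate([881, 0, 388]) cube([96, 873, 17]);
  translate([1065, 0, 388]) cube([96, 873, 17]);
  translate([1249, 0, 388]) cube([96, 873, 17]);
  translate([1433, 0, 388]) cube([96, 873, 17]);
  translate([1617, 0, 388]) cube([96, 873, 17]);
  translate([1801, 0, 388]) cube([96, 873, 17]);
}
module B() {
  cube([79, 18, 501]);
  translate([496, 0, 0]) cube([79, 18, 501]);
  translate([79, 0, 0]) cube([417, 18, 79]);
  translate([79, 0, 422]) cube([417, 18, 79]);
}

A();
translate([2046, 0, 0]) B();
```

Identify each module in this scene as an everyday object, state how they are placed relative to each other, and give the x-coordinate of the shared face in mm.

The bed frame's +x face and the picture frame's −x face are both at x = 2046 mm.

A is a bed frame. B is a picture frame. The picture frame is against the bed frame's +x side, with their −y faces flush. The x-coordinate of the shared face is 2046 mm.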